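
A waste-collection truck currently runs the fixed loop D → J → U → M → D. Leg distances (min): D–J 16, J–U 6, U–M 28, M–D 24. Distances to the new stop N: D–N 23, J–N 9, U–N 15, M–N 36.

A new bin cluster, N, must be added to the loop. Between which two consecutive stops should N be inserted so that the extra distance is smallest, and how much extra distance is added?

Insertion cost between consecutive stops i–j is d(i,N) + d(N,j) − d(i,j):
  between D and J: 23 + 9 − 16 = 16
  between J and U: 9 + 15 − 6 = 18
  between U and M: 15 + 36 − 28 = 23
  between M and D: 36 + 23 − 24 = 35
Cheapest insertion is between D and J, adding 16.
New total = 74 + 16 = 90.

+16 min — insert N between D and J.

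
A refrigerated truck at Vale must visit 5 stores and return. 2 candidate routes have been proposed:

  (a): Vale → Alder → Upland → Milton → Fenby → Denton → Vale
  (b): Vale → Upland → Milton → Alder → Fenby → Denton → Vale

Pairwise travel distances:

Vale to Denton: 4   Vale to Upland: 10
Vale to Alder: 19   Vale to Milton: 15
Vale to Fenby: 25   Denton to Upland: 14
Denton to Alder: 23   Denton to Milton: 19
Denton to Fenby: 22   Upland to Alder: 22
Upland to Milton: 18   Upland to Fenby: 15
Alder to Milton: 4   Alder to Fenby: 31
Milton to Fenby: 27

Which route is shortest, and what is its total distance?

(a): 19 + 22 + 18 + 27 + 22 + 4 = 112
(b): 10 + 18 + 4 + 31 + 22 + 4 = 89

Shortest is (b), total 89.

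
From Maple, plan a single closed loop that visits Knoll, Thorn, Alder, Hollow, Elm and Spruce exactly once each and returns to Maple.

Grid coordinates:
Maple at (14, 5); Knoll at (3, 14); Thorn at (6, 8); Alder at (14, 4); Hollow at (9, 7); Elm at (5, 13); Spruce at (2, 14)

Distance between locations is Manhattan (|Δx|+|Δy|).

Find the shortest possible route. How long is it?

Minimum total distance: 44.

There are 360 distinct closed tours to check (reversals are equivalent).
Maple-Knoll-Thorn-Alder-Hollow-Elm-Spruce-Maple: 20+9+12+8+10+4+21 = 84
Maple-Knoll-Thorn-Alder-Hollow-Spruce-Elm-Maple: 20+9+12+8+14+4+17 = 84
Maple-Knoll-Thorn-Alder-Elm-Hollow-Spruce-Maple: 20+9+12+18+10+14+21 = 104
Maple-Knoll-Thorn-Alder-Elm-Spruce-Hollow-Maple: 20+9+12+18+4+14+7 = 84
Maple-Knoll-Thorn-Alder-Spruce-Hollow-Elm-Maple: 20+9+12+22+14+10+17 = 104
Maple-Knoll-Thorn-Alder-Spruce-Elm-Hollow-Maple: 20+9+12+22+4+10+7 = 84
Maple-Knoll-Thorn-Hollow-Alder-Elm-Spruce-Maple: 20+9+4+8+18+4+21 = 84
Maple-Knoll-Thorn-Hollow-Alder-Spruce-Elm-Maple: 20+9+4+8+22+4+17 = 84
… (352 more)
Maple-Knoll-Spruce-Elm-Thorn-Hollow-Alder-Maple: 20+1+4+6+4+8+1 = 44  ← best
The minimum is 44.
One optimal route: Maple → Knoll → Spruce → Elm → Thorn → Hollow → Alder → Maple (or its reverse).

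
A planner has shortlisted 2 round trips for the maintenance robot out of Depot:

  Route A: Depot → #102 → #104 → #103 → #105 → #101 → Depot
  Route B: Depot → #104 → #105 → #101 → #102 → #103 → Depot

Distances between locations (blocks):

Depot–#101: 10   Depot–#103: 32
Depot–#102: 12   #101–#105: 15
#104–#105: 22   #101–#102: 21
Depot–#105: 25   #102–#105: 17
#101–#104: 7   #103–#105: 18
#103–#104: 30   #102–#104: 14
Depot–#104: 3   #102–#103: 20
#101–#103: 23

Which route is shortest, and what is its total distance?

Route A: 12 + 14 + 30 + 18 + 15 + 10 = 99
Route B: 3 + 22 + 15 + 21 + 20 + 32 = 113

Shortest is Route A, total 99 blocks.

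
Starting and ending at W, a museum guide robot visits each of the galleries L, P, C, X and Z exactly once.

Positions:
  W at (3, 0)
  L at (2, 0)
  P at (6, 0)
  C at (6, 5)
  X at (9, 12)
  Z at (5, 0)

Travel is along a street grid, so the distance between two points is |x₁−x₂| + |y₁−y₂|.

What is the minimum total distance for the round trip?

There are 60 distinct closed tours to check (reversals are equivalent).
W → L → P → C → X → Z → W: 1+4+5+10+16+2 = 38
W → L → P → C → Z → X → W: 1+4+5+6+16+18 = 50
W → L → P → X → C → Z → W: 1+4+15+10+6+2 = 38
W → L → P → X → Z → C → W: 1+4+15+16+6+8 = 50
W → L → P → Z → C → X → W: 1+4+1+6+10+18 = 40
W → L → P → Z → X → C → W: 1+4+1+16+10+8 = 40
W → L → C → P → X → Z → W: 1+9+5+15+16+2 = 48
W → L → C → P → Z → X → W: 1+9+5+1+16+18 = 50
W → L → C → X → P → Z → W: 1+9+10+15+1+2 = 38
W → L → C → X → Z → P → W: 1+9+10+16+1+3 = 40
W → L → C → Z → P → X → W: 1+9+6+1+15+18 = 50
W → L → C → Z → X → P → W: 1+9+6+16+15+3 = 50
W → L → X → P → C → Z → W: 1+19+15+5+6+2 = 48
W → L → X → P → Z → C → W: 1+19+15+1+6+8 = 50
… (46 more)
The minimum is 38.
One optimal route: W → L → P → C → X → Z → W (or its reverse).

Shortest round trip = 38.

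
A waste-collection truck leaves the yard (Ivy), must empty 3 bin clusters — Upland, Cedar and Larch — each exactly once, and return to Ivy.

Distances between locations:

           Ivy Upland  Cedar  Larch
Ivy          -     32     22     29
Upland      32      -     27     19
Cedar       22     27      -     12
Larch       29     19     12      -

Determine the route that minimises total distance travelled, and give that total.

85 — the shortest possible round trip.

Ivy-Upland-Cedar-Larch-Ivy: 32+27+12+29 = 100
Ivy-Upland-Larch-Cedar-Ivy: 32+19+12+22 = 85
Ivy-Cedar-Upland-Larch-Ivy: 22+27+19+29 = 97
The minimum is 85.
One optimal route: Ivy → Upland → Larch → Cedar → Ivy (or its reverse).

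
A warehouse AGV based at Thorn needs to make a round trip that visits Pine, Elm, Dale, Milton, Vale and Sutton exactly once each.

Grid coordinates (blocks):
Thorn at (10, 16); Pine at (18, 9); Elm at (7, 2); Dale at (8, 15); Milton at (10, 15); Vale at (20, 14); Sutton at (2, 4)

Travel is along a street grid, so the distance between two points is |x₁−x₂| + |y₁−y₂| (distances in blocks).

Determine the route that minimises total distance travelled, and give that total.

Thorn → Pine → Elm → Dale → Milton → Vale → Sutton → Thorn: 15+18+14+2+11+28+20 = 108
Thorn → Pine → Elm → Dale → Milton → Sutton → Vale → Thorn: 15+18+14+2+19+28+12 = 108
Thorn → Pine → Elm → Dale → Vale → Milton → Sutton → Thorn: 15+18+14+13+11+19+20 = 110
Thorn → Pine → Elm → Dale → Vale → Sutton → Milton → Thorn: 15+18+14+13+28+19+1 = 108
Thorn → Pine → Elm → Dale → Sutton → Milton → Vale → Thorn: 15+18+14+17+19+11+12 = 106
Thorn → Pine → Elm → Dale → Sutton → Vale → Milton → Thorn: 15+18+14+17+28+11+1 = 104
Thorn → Pine → Elm → Milton → Dale → Vale → Sutton → Thorn: 15+18+16+2+13+28+20 = 112
Thorn → Pine → Elm → Milton → Dale → Sutton → Vale → Thorn: 15+18+16+2+17+28+12 = 108
… (352 more)
Thorn → Dale → Elm → Sutton → Pine → Vale → Milton → Thorn: 3+14+7+21+7+11+1 = 64  ← best
The minimum is 64.
One optimal route: Thorn → Dale → Elm → Sutton → Pine → Vale → Milton → Thorn (or its reverse).

64 blocks — the shortest possible round trip.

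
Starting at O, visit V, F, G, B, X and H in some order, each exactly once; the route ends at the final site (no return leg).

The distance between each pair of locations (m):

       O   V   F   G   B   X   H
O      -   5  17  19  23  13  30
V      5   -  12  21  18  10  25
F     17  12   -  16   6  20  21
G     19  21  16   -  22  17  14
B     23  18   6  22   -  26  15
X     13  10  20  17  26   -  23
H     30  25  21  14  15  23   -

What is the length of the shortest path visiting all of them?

67 m — the minimum one-way total.

There are 6! = 720 possible orderings.
O→V→F→G→B→X→H: 5+12+16+22+26+23 = 104
O→V→F→G→B→H→X: 5+12+16+22+15+23 = 93
O→V→F→G→X→B→H: 5+12+16+17+26+15 = 91
O→V→F→G→X→H→B: 5+12+16+17+23+15 = 88
O→V→F→G→H→B→X: 5+12+16+14+15+26 = 88
O→V→F→G→H→X→B: 5+12+16+14+23+26 = 96
O→V→F→B→G→X→H: 5+12+6+22+17+23 = 85
O→V→F→B→G→H→X: 5+12+6+22+14+23 = 82
… (712 more)
O→V→X→G→H→B→F: 5+10+17+14+15+6 = 67  ← best
The minimum is 67.
One shortest path: O → V → X → G → H → B → F.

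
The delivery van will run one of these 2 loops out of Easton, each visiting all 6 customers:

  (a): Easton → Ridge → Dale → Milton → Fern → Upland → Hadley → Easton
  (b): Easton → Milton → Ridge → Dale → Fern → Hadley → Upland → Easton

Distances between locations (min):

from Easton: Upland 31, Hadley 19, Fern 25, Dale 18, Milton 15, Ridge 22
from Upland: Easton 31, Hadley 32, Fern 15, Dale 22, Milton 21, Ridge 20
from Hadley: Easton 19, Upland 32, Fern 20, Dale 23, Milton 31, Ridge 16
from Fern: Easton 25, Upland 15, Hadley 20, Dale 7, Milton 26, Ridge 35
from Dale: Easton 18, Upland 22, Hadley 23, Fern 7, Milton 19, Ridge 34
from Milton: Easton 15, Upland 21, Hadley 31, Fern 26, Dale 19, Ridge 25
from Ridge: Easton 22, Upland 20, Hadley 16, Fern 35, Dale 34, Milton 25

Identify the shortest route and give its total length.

Shortest is (b), total 164 min.

(a): 22 + 34 + 19 + 26 + 15 + 32 + 19 = 167
(b): 15 + 25 + 34 + 7 + 20 + 32 + 31 = 164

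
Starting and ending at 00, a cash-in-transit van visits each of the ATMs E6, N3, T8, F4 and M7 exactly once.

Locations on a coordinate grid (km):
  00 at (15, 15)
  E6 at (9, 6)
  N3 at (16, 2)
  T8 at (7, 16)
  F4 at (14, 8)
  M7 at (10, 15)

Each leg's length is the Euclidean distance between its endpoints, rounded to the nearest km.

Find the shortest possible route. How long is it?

00-E6-N3-T8-F4-M7-00: 11+8+17+11+8+5 = 60
00-E6-N3-T8-M7-F4-00: 11+8+17+3+8+7 = 54
00-E6-N3-F4-T8-M7-00: 11+8+6+11+3+5 = 44
00-E6-N3-F4-M7-T8-00: 11+8+6+8+3+8 = 44
00-E6-N3-M7-T8-F4-00: 11+8+14+3+11+7 = 54
00-E6-N3-M7-F4-T8-00: 11+8+14+8+11+8 = 60
00-E6-T8-N3-F4-M7-00: 11+10+17+6+8+5 = 57
00-E6-T8-N3-M7-F4-00: 11+10+17+14+8+7 = 67
00-E6-T8-F4-N3-M7-00: 11+10+11+6+14+5 = 57
00-E6-T8-F4-M7-N3-00: 11+10+11+8+14+13 = 67
00-E6-T8-M7-N3-F4-00: 11+10+3+14+6+7 = 51
00-E6-T8-M7-F4-N3-00: 11+10+3+8+6+13 = 51
00-E6-F4-N3-T8-M7-00: 11+5+6+17+3+5 = 47
00-E6-F4-N3-M7-T8-00: 11+5+6+14+3+8 = 47
… (46 more)
00-F4-N3-E6-T8-M7-00: 7+6+8+10+3+5 = 39  ← best
The minimum is 39.
One optimal route: 00 → F4 → N3 → E6 → T8 → M7 → 00 (or its reverse).

Shortest round trip = 39 km.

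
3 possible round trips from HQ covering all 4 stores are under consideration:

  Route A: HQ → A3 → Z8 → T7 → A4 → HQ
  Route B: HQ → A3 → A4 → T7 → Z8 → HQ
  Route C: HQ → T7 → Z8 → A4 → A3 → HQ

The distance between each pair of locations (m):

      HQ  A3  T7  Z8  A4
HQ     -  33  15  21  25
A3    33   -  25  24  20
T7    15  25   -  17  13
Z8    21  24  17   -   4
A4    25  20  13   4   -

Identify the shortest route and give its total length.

Route A: 33 + 24 + 17 + 13 + 25 = 112
Route B: 33 + 20 + 13 + 17 + 21 = 104
Route C: 15 + 17 + 4 + 20 + 33 = 89

Shortest is Route C, total 89 m.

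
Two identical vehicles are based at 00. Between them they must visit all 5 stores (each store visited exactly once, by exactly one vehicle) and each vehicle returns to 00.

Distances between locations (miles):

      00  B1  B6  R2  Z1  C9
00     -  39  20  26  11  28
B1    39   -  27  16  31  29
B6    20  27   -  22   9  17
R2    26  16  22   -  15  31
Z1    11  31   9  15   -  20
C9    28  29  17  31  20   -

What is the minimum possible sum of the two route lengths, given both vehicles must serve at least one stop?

Try each way of splitting the stops between the two vehicles (each non-empty) and, for each split, find the best tour for each vehicle:
  {B1} + {B6, R2, Z1, C9}: 78 + 93 = 171
  {B6} + {B1, R2, Z1, C9}: 40 + 99 = 139
  {B1, B6} + {R2, Z1, C9}: 86 + 85 = 171
  {R2} + {B1, B6, Z1, C9}: 52 + 104 = 156
  {B1, R2} + {B6, Z1, C9}: 81 + 65 = 146
  {B6, R2} + {B1, Z1, C9}: 68 + 99 = 167
  … (15 splits in total)
  {Z1} + {B1, B6, R2, C9}: 22 + 108 = 130  ← best
Best: vehicle 1 00 → Z1 → 00 = 22; vehicle 2 00 → B6 → C9 → B1 → R2 → 00 = 108; combined 130.

130 miles — the smallest possible combined total.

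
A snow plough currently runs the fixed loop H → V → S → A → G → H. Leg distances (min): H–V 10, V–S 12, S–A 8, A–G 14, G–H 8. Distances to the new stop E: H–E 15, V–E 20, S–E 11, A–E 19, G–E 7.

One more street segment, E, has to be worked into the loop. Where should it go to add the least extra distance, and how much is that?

Insertion cost between consecutive stops i–j is d(i,E) + d(E,j) − d(i,j):
  between H and V: 15 + 20 − 10 = 25
  between V and S: 20 + 11 − 12 = 19
  between S and A: 11 + 19 − 8 = 22
  between A and G: 19 + 7 − 14 = 12
  between G and H: 7 + 15 − 8 = 14
Cheapest insertion is between A and G, adding 12.
New total = 52 + 12 = 64.

+12 min — insert E between A and G.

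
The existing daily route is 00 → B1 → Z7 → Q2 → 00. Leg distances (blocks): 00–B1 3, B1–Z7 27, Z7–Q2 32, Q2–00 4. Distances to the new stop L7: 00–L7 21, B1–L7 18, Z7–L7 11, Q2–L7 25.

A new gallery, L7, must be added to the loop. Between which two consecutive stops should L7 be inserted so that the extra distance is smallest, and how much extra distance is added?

Insertion cost between consecutive stops i–j is d(i,L7) + d(L7,j) − d(i,j):
  between 00 and B1: 21 + 18 − 3 = 36
  between B1 and Z7: 18 + 11 − 27 = 2
  between Z7 and Q2: 11 + 25 − 32 = 4
  between Q2 and 00: 25 + 21 − 4 = 42
Cheapest insertion is between B1 and Z7, adding 2.
New total = 66 + 2 = 68.

Adding 2 blocks by placing L7 on the B1–Z7 leg.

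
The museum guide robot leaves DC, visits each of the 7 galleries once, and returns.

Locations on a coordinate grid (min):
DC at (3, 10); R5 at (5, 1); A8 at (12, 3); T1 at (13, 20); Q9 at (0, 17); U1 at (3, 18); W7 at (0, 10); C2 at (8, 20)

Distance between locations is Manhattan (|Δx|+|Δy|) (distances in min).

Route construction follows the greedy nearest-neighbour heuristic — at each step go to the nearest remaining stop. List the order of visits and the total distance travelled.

DC → [W7:3 / U1:8 / Q9:10 / R5:11 / C2:15 / A8:16 / T1:20] → W7 (3)
W7 → [Q9:7 / U1:11 / R5:14 / C2:18 / A8:19 / T1:23] → Q9 (7)
Q9 → [U1:4 / C2:11 / T1:16 / R5:21 / A8:26] → U1 (4)
U1 → [C2:7 / T1:12 / R5:19 / A8:24] → C2 (7)
C2 → [T1:5 / A8:21 / R5:22] → T1 (5)
T1 → [A8:18 / R5:27] → A8 (18)
A8 → [R5:9] → R5 (9)
Return R5→DC: 11.
Total = 3 + 7 + 4 + 7 + 5 + 18 + 9 + 11 = 64.

64 min along DC → W7 → Q9 → U1 → C2 → T1 → A8 → R5 → DC.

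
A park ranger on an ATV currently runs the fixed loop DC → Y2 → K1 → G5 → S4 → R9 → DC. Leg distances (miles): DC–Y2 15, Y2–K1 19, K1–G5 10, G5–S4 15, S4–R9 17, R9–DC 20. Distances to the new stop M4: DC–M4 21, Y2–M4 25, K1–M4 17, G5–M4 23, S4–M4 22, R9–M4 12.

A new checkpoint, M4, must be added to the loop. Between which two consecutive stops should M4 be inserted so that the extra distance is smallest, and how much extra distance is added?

Minimum extra distance: 13 miles, inserting M4 between R9 and DC.

Insertion cost between consecutive stops i–j is d(i,M4) + d(M4,j) − d(i,j):
  between DC and Y2: 21 + 25 − 15 = 31
  between Y2 and K1: 25 + 17 − 19 = 23
  between K1 and G5: 17 + 23 − 10 = 30
  between G5 and S4: 23 + 22 − 15 = 30
  between S4 and R9: 22 + 12 − 17 = 17
  between R9 and DC: 12 + 21 − 20 = 13
Cheapest insertion is between R9 and DC, adding 13.
New total = 96 + 13 = 109.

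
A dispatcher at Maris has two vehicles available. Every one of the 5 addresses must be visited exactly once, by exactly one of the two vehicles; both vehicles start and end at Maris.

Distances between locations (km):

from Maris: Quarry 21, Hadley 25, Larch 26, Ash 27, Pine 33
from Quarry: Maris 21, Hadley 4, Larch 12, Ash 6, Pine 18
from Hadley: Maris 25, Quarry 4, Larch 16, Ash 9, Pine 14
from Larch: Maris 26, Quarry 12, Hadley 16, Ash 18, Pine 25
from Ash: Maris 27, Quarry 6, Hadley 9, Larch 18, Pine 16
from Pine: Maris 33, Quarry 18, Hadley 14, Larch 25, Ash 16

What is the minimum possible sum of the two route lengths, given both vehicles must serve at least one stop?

Check every non-empty split of the stops between the two vehicles; for each half take its own optimal tour:
  {Quarry} + {Hadley, Larch, Ash, Pine}: 42 + 99 = 141
  {Hadley} + {Quarry, Larch, Ash, Pine}: 50 + 93 = 143
  {Quarry, Hadley} + {Larch, Ash, Pine}: 50 + 93 = 143
  {Larch} + {Quarry, Hadley, Ash, Pine}: 52 + 82 = 134
  {Quarry, Larch} + {Hadley, Ash, Pine}: 59 + 82 = 141
  {Hadley, Larch} + {Quarry, Ash, Pine}: 67 + 76 = 143
  … (15 splits in total)
Best: vehicle 1 Maris → Larch → Maris = 52; vehicle 2 Maris → Quarry → Hadley → Pine → Ash → Maris = 82; combined 134.

134 km — the smallest possible combined total.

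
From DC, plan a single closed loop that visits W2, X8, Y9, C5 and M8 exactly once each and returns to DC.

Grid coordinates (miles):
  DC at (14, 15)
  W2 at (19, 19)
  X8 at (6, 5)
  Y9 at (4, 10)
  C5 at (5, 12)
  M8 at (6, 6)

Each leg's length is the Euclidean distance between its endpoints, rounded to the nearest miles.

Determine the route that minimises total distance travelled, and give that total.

Minimum total distance: 41 miles.

There are 60 distinct closed tours to check (reversals are equivalent).
DC→W2→X8→Y9→C5→M8→DC: 6+19+5+2+6+12 = 50
DC→W2→X8→Y9→M8→C5→DC: 6+19+5+4+6+9 = 49
DC→W2→X8→C5→Y9→M8→DC: 6+19+7+2+4+12 = 50
DC→W2→X8→C5→M8→Y9→DC: 6+19+7+6+4+11 = 53
DC→W2→X8→M8→Y9→C5→DC: 6+19+1+4+2+9 = 41
DC→W2→X8→M8→C5→Y9→DC: 6+19+1+6+2+11 = 45
DC→W2→Y9→X8→C5→M8→DC: 6+17+5+7+6+12 = 53
DC→W2→Y9→X8→M8→C5→DC: 6+17+5+1+6+9 = 44
DC→W2→Y9→C5→X8→M8→DC: 6+17+2+7+1+12 = 45
DC→W2→Y9→C5→M8→X8→DC: 6+17+2+6+1+13 = 45
DC→W2→Y9→M8→X8→C5→DC: 6+17+4+1+7+9 = 44
DC→W2→Y9→M8→C5→X8→DC: 6+17+4+6+7+13 = 53
DC→W2→C5→X8→Y9→M8→DC: 6+16+7+5+4+12 = 50
DC→W2→C5→X8→M8→Y9→DC: 6+16+7+1+4+11 = 45
… (46 more)
The minimum is 41.
One optimal route: DC → W2 → X8 → M8 → Y9 → C5 → DC (or its reverse).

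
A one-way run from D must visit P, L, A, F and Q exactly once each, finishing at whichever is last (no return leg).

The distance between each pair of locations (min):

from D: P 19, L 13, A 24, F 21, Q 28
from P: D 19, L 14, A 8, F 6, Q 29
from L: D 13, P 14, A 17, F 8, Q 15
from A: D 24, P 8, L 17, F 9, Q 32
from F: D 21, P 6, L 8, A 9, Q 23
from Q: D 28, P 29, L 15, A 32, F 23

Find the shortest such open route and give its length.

There are 5! = 120 possible orderings.
D→P→L→A→F→Q: 19+14+17+9+23 = 82
D→P→L→A→Q→F: 19+14+17+32+23 = 105
D→P→L→F→A→Q: 19+14+8+9+32 = 82
D→P→L→F→Q→A: 19+14+8+23+32 = 96
D→P→L→Q→A→F: 19+14+15+32+9 = 89
D→P→L→Q→F→A: 19+14+15+23+9 = 80
D→P→A→L→F→Q: 19+8+17+8+23 = 75
D→P→A→L→Q→F: 19+8+17+15+23 = 82
D→P→A→F→L→Q: 19+8+9+8+15 = 59
D→P→A→F→Q→L: 19+8+9+23+15 = 74
D→P→A→Q→L→F: 19+8+32+15+8 = 82
D→P→A→Q→F→L: 19+8+32+23+8 = 90
D→P→F→L→A→Q: 19+6+8+17+32 = 82
D→P→F→L→Q→A: 19+6+8+15+32 = 80
… (106 more)
The minimum is 59.
One shortest path: D → P → A → F → L → Q.

59 min — the minimum one-way total.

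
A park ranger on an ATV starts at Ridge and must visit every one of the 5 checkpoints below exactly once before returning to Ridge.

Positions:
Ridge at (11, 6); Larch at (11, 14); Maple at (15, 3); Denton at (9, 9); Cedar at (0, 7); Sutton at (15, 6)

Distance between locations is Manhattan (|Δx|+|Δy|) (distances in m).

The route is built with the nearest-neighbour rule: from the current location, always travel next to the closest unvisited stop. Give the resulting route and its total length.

56 m along Ridge → Sutton → Maple → Denton → Larch → Cedar → Ridge.

At Ridge the remaining stops are Sutton 4, Denton 5, Maple 7, Larch 8, Cedar 12; go to Sutton.
At Sutton the remaining stops are Maple 3, Denton 9, Larch 12, Cedar 16; go to Maple.
At Maple the remaining stops are Denton 12, Larch 15, Cedar 19; go to Denton.
At Denton the remaining stops are Larch 7, Cedar 11; go to Larch.
At Larch the remaining stops are Cedar 18; go to Cedar.
Return Cedar→Ridge: 12.
Total = 4 + 3 + 12 + 7 + 18 + 12 = 56.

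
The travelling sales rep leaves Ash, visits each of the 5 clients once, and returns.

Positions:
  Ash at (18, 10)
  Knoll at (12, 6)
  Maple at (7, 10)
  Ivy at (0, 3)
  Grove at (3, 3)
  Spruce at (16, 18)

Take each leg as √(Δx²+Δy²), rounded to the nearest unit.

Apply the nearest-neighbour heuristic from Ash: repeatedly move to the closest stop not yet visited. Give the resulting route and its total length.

From Ash: distances to unvisited — Knoll=7, Spruce=8, Maple=11, Grove=17, Ivy=19. Nearest is Knoll (7).
From Knoll: distances to unvisited — Maple=6, Grove=9, Ivy=12, Spruce=13. Nearest is Maple (6).
From Maple: distances to unvisited — Grove=8, Ivy=10, Spruce=12. Nearest is Grove (8).
From Grove: distances to unvisited — Ivy=3, Spruce=20. Nearest is Ivy (3).
From Ivy: distances to unvisited — Spruce=22. Nearest is Spruce (22).
Return Spruce→Ash: 8.
Total = 7 + 6 + 8 + 3 + 22 + 8 = 54.

54 along Ash → Knoll → Maple → Grove → Ivy → Spruce → Ash.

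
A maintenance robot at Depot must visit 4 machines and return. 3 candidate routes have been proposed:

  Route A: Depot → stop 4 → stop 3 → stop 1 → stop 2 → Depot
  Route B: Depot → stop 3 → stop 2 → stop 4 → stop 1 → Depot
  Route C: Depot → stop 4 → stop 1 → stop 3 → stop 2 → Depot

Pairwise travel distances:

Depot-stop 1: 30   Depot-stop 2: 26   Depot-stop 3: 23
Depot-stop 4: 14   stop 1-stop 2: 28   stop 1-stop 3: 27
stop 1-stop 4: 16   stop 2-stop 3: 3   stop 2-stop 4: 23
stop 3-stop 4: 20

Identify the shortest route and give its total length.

Route A: 14 + 20 + 27 + 28 + 26 = 115
Route B: 23 + 3 + 23 + 16 + 30 = 95
Route C: 14 + 16 + 27 + 3 + 26 = 86

86 — Route C is the shortest.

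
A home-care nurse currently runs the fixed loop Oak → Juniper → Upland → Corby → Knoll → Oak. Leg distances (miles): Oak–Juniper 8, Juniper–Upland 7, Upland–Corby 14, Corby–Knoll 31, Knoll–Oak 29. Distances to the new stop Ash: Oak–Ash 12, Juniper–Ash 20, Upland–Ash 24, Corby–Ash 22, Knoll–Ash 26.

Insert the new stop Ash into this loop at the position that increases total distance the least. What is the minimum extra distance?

Adding 9 miles by placing Ash on the Knoll–Oak leg.

Insertion cost between consecutive stops i–j is d(i,Ash) + d(Ash,j) − d(i,j):
  between Oak and Juniper: 12 + 20 − 8 = 24
  between Juniper and Upland: 20 + 24 − 7 = 37
  between Upland and Corby: 24 + 22 − 14 = 32
  between Corby and Knoll: 22 + 26 − 31 = 17
  between Knoll and Oak: 26 + 12 − 29 = 9
Cheapest insertion is between Knoll and Oak, adding 9.
New total = 89 + 9 = 98.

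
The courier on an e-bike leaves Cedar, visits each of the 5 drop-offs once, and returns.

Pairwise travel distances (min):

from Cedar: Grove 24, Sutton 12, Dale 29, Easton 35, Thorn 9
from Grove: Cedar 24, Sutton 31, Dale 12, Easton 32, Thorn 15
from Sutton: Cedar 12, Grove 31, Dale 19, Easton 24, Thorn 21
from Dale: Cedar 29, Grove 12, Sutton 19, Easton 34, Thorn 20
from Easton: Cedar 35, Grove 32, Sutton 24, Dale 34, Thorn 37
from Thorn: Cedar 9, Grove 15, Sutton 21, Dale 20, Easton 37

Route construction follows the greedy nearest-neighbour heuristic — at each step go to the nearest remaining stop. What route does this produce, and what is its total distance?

From Cedar: distances to unvisited — Thorn=9, Sutton=12, Grove=24, Dale=29, Easton=35. Nearest is Thorn (9).
From Thorn: distances to unvisited — Grove=15, Dale=20, Sutton=21, Easton=37. Nearest is Grove (15).
From Grove: distances to unvisited — Dale=12, Sutton=31, Easton=32. Nearest is Dale (12).
From Dale: distances to unvisited — Sutton=19, Easton=34. Nearest is Sutton (19).
From Sutton: distances to unvisited — Easton=24. Nearest is Easton (24).
Return Easton→Cedar: 35.
Total = 9 + 15 + 12 + 19 + 24 + 35 = 114.

Nearest-neighbour total = 114 min; route Cedar → Thorn → Grove → Dale → Sutton → Easton → Cedar.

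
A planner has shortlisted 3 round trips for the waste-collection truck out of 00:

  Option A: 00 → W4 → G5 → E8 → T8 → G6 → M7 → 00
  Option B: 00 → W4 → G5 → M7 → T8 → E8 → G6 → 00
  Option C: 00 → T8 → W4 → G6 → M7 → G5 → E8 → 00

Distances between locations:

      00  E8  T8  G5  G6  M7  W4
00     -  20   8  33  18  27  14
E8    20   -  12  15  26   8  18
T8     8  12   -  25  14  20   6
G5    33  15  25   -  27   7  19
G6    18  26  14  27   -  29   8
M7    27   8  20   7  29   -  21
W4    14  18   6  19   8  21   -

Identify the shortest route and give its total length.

Shortest is Option C, total 93.

Option A: 14 + 19 + 15 + 12 + 14 + 29 + 27 = 130
Option B: 14 + 19 + 7 + 20 + 12 + 26 + 18 = 116
Option C: 8 + 6 + 8 + 29 + 7 + 15 + 20 = 93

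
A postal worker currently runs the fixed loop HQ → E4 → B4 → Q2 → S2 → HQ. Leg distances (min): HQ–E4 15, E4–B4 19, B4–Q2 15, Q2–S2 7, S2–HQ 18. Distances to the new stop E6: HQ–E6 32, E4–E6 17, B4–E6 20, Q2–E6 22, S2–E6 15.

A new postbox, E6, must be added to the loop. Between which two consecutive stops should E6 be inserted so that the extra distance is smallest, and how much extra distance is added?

+18 min — insert E6 between E4 and B4.

Insertion cost between consecutive stops i–j is d(i,E6) + d(E6,j) − d(i,j):
  between HQ and E4: 32 + 17 − 15 = 34
  between E4 and B4: 17 + 20 − 19 = 18
  between B4 and Q2: 20 + 22 − 15 = 27
  between Q2 and S2: 22 + 15 − 7 = 30
  between S2 and HQ: 15 + 32 − 18 = 29
Cheapest insertion is between E4 and B4, adding 18.
New total = 74 + 18 = 92.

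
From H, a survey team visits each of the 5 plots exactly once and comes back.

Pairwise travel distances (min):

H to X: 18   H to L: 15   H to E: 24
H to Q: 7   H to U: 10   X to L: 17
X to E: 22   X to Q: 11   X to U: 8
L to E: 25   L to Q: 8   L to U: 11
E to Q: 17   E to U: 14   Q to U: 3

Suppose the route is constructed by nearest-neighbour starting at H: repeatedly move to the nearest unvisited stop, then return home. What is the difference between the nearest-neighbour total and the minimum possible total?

From H: Q=7, U=10, L=15, X=18, E=24 → choose Q (7).
From Q: U=3, L=8, X=11, E=17 → choose U (3).
From U: X=8, L=11, E=14 → choose X (8).
From X: L=17, E=22 → choose L (17).
From L: E=25 → choose E (25).
NN route H → Q → U → X → L → E → H costs 84.
Optimal: H → L → X → E → U → Q → H costs 78 (by enumerating all 60 distinct tours).
Excess = 84 − 78 = 6.

Excess over optimum: 6 min.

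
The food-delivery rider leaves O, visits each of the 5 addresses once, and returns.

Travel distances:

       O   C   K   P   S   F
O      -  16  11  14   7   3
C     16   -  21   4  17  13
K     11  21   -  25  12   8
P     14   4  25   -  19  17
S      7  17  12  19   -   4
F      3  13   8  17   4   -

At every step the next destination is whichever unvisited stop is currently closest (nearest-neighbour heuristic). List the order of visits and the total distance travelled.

58 along O → F → S → K → C → P → O.

From O: distances to unvisited — F=3, S=7, K=11, P=14, C=16. Nearest is F (3).
From F: distances to unvisited — S=4, K=8, C=13, P=17. Nearest is S (4).
From S: distances to unvisited — K=12, C=17, P=19. Nearest is K (12).
From K: distances to unvisited — C=21, P=25. Nearest is C (21).
From C: distances to unvisited — P=4. Nearest is P (4).
Return P→O: 14.
Total = 3 + 4 + 12 + 21 + 4 + 14 = 58.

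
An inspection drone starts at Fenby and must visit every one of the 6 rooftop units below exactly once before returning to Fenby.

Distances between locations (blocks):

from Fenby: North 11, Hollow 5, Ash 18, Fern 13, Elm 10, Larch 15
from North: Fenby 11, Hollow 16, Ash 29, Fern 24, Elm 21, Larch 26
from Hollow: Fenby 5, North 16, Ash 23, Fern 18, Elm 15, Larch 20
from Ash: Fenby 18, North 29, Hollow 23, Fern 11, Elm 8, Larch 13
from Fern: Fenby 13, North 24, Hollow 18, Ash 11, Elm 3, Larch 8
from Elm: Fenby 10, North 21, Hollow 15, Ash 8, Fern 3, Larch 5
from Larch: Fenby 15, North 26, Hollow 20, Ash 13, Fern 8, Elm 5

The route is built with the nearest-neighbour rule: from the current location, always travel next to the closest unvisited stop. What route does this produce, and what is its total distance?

Total distance 84 blocks via the nearest-neighbour route Fenby → Hollow → Elm → Fern → Larch → Ash → North → Fenby.

From Fenby: distances to unvisited — Hollow=5, Elm=10, North=11, Fern=13, Larch=15, Ash=18. Nearest is Hollow (5).
From Hollow: distances to unvisited — Elm=15, North=16, Fern=18, Larch=20, Ash=23. Nearest is Elm (15).
From Elm: distances to unvisited — Fern=3, Larch=5, Ash=8, North=21. Nearest is Fern (3).
From Fern: distances to unvisited — Larch=8, Ash=11, North=24. Nearest is Larch (8).
From Larch: distances to unvisited — Ash=13, North=26. Nearest is Ash (13).
From Ash: distances to unvisited — North=29. Nearest is North (29).
Return North→Fenby: 11.
Total = 5 + 15 + 3 + 8 + 13 + 29 + 11 = 84.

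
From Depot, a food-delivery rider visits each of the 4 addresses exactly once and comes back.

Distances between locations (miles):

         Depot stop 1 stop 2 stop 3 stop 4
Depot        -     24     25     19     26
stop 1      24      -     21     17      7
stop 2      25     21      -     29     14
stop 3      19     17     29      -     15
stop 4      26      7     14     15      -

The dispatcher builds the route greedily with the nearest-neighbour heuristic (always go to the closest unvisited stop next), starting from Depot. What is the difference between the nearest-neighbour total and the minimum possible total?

Excess over optimum: 5 miles.

Depot: stop 3=19, stop 1=24, stop 2=25, stop 4=26 ⇒ stop 3
stop 3: stop 4=15, stop 1=17, stop 2=29 ⇒ stop 4
stop 4: stop 1=7, stop 2=14 ⇒ stop 1
stop 1: stop 2=21 ⇒ stop 2
NN route Depot → stop 3 → stop 4 → stop 1 → stop 2 → Depot costs 87.
Optimal: Depot → stop 2 → stop 4 → stop 1 → stop 3 → Depot costs 82 (by enumerating all 12 distinct tours).
Excess = 87 − 82 = 5.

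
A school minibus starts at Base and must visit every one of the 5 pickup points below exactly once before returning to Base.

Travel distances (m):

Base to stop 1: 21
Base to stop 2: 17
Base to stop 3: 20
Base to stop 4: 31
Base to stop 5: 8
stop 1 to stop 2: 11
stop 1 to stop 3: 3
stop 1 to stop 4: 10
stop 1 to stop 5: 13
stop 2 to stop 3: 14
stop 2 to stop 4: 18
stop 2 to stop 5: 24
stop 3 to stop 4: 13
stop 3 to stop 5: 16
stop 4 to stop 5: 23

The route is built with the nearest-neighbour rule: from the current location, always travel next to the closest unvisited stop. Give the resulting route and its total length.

From Base: distances to unvisited — stop 5=8, stop 2=17, stop 3=20, stop 1=21, stop 4=31. Nearest is stop 5 (8).
From stop 5: distances to unvisited — stop 1=13, stop 3=16, stop 4=23, stop 2=24. Nearest is stop 1 (13).
From stop 1: distances to unvisited — stop 3=3, stop 4=10, stop 2=11. Nearest is stop 3 (3).
From stop 3: distances to unvisited — stop 4=13, stop 2=14. Nearest is stop 4 (13).
From stop 4: distances to unvisited — stop 2=18. Nearest is stop 2 (18).
Return stop 2→Base: 17.
Total = 8 + 13 + 3 + 13 + 18 + 17 = 72.

72 m along Base → stop 5 → stop 1 → stop 3 → stop 4 → stop 2 → Base.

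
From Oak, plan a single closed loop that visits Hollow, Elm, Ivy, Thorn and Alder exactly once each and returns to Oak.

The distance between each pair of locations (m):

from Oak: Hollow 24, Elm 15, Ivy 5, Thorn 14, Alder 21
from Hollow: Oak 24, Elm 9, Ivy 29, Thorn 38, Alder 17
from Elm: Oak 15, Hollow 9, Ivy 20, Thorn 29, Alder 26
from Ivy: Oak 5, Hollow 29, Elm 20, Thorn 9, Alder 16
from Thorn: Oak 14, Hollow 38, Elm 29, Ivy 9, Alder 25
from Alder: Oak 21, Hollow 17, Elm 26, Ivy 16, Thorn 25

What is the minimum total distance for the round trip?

There are 60 distinct closed tours to check (reversals are equivalent).
Oak→Hollow→Elm→Ivy→Thorn→Alder→Oak: 24+9+20+9+25+21 = 108
Oak→Hollow→Elm→Ivy→Alder→Thorn→Oak: 24+9+20+16+25+14 = 108
Oak→Hollow→Elm→Thorn→Ivy→Alder→Oak: 24+9+29+9+16+21 = 108
Oak→Hollow→Elm→Thorn→Alder→Ivy→Oak: 24+9+29+25+16+5 = 108
Oak→Hollow→Elm→Alder→Ivy→Thorn→Oak: 24+9+26+16+9+14 = 98
Oak→Hollow→Elm→Alder→Thorn→Ivy→Oak: 24+9+26+25+9+5 = 98
Oak→Hollow→Ivy→Elm→Thorn→Alder→Oak: 24+29+20+29+25+21 = 148
Oak→Hollow→Ivy→Elm→Alder→Thorn→Oak: 24+29+20+26+25+14 = 138
Oak→Hollow→Ivy→Thorn→Elm→Alder→Oak: 24+29+9+29+26+21 = 138
Oak→Hollow→Ivy→Thorn→Alder→Elm→Oak: 24+29+9+25+26+15 = 128
Oak→Hollow→Ivy→Alder→Elm→Thorn→Oak: 24+29+16+26+29+14 = 138
Oak→Hollow→Ivy→Alder→Thorn→Elm→Oak: 24+29+16+25+29+15 = 138
Oak→Hollow→Thorn→Elm→Ivy→Alder→Oak: 24+38+29+20+16+21 = 148
Oak→Hollow→Thorn→Elm→Alder→Ivy→Oak: 24+38+29+26+16+5 = 138
… (46 more)
Oak→Elm→Hollow→Alder→Ivy→Thorn→Oak: 15+9+17+16+9+14 = 80  ← best
The minimum is 80.
One optimal route: Oak → Elm → Hollow → Alder → Ivy → Thorn → Oak (or its reverse).

Shortest round trip = 80 m.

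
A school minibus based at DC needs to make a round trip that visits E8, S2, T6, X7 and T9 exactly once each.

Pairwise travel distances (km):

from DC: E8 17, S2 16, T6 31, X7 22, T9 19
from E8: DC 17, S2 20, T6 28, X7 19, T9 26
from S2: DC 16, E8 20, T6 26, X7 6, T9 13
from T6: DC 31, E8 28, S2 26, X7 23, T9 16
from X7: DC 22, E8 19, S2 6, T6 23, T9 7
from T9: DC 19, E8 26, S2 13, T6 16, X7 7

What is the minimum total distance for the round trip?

Shortest round trip = 90 km.

With 5 stops there are 5!/2 = 60 distinct round trips (a route and its reverse cost the same).
DC-E8-S2-T6-X7-T9-DC: 17+20+26+23+7+19 = 112
DC-E8-S2-T6-T9-X7-DC: 17+20+26+16+7+22 = 108
DC-E8-S2-X7-T6-T9-DC: 17+20+6+23+16+19 = 101
DC-E8-S2-X7-T9-T6-DC: 17+20+6+7+16+31 = 97
DC-E8-S2-T9-T6-X7-DC: 17+20+13+16+23+22 = 111
DC-E8-S2-T9-X7-T6-DC: 17+20+13+7+23+31 = 111
DC-E8-T6-S2-X7-T9-DC: 17+28+26+6+7+19 = 103
DC-E8-T6-S2-T9-X7-DC: 17+28+26+13+7+22 = 113
DC-E8-T6-X7-S2-T9-DC: 17+28+23+6+13+19 = 106
DC-E8-T6-X7-T9-S2-DC: 17+28+23+7+13+16 = 104
DC-E8-T6-T9-S2-X7-DC: 17+28+16+13+6+22 = 102
DC-E8-T6-T9-X7-S2-DC: 17+28+16+7+6+16 = 90
DC-E8-X7-S2-T6-T9-DC: 17+19+6+26+16+19 = 103
DC-E8-X7-S2-T9-T6-DC: 17+19+6+13+16+31 = 102
… (46 more)
The minimum is 90.
One optimal route: DC → E8 → T6 → T9 → X7 → S2 → DC (or its reverse).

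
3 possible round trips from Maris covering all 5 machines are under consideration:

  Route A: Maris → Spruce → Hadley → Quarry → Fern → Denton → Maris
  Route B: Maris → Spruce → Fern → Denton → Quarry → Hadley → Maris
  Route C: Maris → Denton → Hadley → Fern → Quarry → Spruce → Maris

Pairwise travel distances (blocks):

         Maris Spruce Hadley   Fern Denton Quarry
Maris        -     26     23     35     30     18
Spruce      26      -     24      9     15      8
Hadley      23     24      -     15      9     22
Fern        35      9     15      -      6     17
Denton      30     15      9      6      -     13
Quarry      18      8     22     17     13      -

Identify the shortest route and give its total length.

Shortest is Route B, total 99 blocks.

Route A: 26 + 24 + 22 + 17 + 6 + 30 = 125
Route B: 26 + 9 + 6 + 13 + 22 + 23 = 99
Route C: 30 + 9 + 15 + 17 + 8 + 26 = 105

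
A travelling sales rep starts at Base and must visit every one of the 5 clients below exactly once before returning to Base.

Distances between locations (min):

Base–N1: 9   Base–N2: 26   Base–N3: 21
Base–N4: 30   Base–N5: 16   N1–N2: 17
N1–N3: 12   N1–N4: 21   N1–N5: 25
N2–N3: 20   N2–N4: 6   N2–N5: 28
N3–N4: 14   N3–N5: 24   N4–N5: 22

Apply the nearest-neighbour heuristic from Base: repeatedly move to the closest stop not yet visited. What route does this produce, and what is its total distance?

85 min along Base → N1 → N3 → N4 → N2 → N5 → Base.

From Base: distances to unvisited — N1=9, N5=16, N3=21, N2=26, N4=30. Nearest is N1 (9).
From N1: distances to unvisited — N3=12, N2=17, N4=21, N5=25. Nearest is N3 (12).
From N3: distances to unvisited — N4=14, N2=20, N5=24. Nearest is N4 (14).
From N4: distances to unvisited — N2=6, N5=22. Nearest is N2 (6).
From N2: distances to unvisited — N5=28. Nearest is N5 (28).
Return N5→Base: 16.
Total = 9 + 12 + 14 + 6 + 28 + 16 = 85.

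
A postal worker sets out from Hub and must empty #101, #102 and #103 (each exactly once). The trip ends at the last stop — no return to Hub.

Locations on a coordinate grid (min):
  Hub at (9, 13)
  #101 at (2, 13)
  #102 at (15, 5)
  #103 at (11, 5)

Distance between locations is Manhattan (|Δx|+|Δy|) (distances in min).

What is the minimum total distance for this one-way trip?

There are 3! = 6 possible orderings.
Hub → #101 → #102 → #103: 7+21+4 = 32
Hub → #101 → #103 → #102: 7+17+4 = 28
Hub → #102 → #101 → #103: 14+21+17 = 52
Hub → #102 → #103 → #101: 14+4+17 = 35
Hub → #103 → #101 → #102: 10+17+21 = 48
Hub → #103 → #102 → #101: 10+4+21 = 35
The minimum is 28.
One shortest path: Hub → #101 → #103 → #102.

28 min — the minimum one-way total.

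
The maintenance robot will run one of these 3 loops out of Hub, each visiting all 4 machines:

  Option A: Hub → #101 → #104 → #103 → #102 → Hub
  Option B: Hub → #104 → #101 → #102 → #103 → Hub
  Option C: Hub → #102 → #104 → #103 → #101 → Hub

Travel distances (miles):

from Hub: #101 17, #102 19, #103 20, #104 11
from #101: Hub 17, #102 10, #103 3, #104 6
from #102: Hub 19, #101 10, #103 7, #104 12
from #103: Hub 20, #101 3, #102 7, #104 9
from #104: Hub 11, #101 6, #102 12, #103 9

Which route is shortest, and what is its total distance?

Option A: 17 + 6 + 9 + 7 + 19 = 58
Option B: 11 + 6 + 10 + 7 + 20 = 54
Option C: 19 + 12 + 9 + 3 + 17 = 60

Shortest is Option B, total 54 miles.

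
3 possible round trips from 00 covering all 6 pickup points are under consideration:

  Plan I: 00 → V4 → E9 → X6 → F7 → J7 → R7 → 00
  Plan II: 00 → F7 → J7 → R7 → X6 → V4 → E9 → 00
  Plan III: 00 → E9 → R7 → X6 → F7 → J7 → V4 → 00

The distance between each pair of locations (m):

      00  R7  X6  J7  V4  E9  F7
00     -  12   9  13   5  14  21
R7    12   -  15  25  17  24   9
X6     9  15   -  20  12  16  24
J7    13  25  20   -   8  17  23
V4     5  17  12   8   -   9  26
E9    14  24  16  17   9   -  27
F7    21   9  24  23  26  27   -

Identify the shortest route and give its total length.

Plan I: 5 + 9 + 16 + 24 + 23 + 25 + 12 = 114
Plan II: 21 + 23 + 25 + 15 + 12 + 9 + 14 = 119
Plan III: 14 + 24 + 15 + 24 + 23 + 8 + 5 = 113

Shortest is Plan III, total 113 m.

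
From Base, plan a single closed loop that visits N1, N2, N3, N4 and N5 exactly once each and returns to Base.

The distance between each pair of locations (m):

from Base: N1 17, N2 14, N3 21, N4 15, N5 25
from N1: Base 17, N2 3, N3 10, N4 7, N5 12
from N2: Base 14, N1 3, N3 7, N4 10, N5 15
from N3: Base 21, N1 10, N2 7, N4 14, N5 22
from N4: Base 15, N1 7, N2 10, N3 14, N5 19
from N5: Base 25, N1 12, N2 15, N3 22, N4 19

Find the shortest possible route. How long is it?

With 5 stops there are 5!/2 = 60 distinct round trips (a route and its reverse cost the same).
Base - N1 - N2 - N3 - N4 - N5 - Base: 17+3+7+14+19+25 = 85
Base - N1 - N2 - N3 - N5 - N4 - Base: 17+3+7+22+19+15 = 83
Base - N1 - N2 - N4 - N3 - N5 - Base: 17+3+10+14+22+25 = 91
Base - N1 - N2 - N4 - N5 - N3 - Base: 17+3+10+19+22+21 = 92
Base - N1 - N2 - N5 - N3 - N4 - Base: 17+3+15+22+14+15 = 86
Base - N1 - N2 - N5 - N4 - N3 - Base: 17+3+15+19+14+21 = 89
Base - N1 - N3 - N2 - N4 - N5 - Base: 17+10+7+10+19+25 = 88
Base - N1 - N3 - N2 - N5 - N4 - Base: 17+10+7+15+19+15 = 83
Base - N1 - N3 - N4 - N2 - N5 - Base: 17+10+14+10+15+25 = 91
Base - N1 - N3 - N4 - N5 - N2 - Base: 17+10+14+19+15+14 = 89
Base - N1 - N3 - N5 - N2 - N4 - Base: 17+10+22+15+10+15 = 89
Base - N1 - N3 - N5 - N4 - N2 - Base: 17+10+22+19+10+14 = 92
Base - N1 - N4 - N2 - N3 - N5 - Base: 17+7+10+7+22+25 = 88
Base - N1 - N4 - N2 - N5 - N3 - Base: 17+7+10+15+22+21 = 92
… (46 more)
Base - N4 - N3 - N2 - N1 - N5 - Base: 15+14+7+3+12+25 = 76  ← best
The minimum is 76.
One optimal route: Base → N4 → N3 → N2 → N1 → N5 → Base (or its reverse).

76 m — the shortest possible round trip.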